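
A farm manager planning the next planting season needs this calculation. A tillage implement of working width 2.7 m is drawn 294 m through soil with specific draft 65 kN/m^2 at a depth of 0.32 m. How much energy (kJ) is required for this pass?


E = k * d * w * L
  = 65 * 0.32 * 2.7 * 294
  = 16511.04 kJ


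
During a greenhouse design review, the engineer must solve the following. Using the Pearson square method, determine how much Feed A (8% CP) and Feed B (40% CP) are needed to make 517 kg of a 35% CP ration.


parts_A = CP_b - target = 40 - 35 = 5
parts_B = target - CP_a = 35 - 8 = 27
total_parts = 5 + 27 = 32
Feed A = 517 * 5 / 32 = 80.78 kg
Feed B = 517 * 27 / 32 = 436.22 kg

80.78 kg


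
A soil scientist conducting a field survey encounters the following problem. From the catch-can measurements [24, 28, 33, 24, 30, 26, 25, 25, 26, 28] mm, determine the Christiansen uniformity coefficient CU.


xbar = 269 / 10 = 26.900
sum|xi - xbar| = 22.800
CU = 100 * (1 - 22.800 / (10 * 26.900))
   = 100 * (1 - 0.0848)
   = 91.52%


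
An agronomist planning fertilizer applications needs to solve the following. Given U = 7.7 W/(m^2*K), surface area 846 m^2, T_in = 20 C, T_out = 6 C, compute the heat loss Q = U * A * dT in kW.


dT = 20 - (6) = 14 K
Q = U * A * dT
  = 7.7 * 846 * 14
  = 91198.80 W = 91.20 kW


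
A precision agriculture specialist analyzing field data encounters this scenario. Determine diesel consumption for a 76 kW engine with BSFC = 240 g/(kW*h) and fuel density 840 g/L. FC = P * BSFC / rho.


FC = P * BSFC / rho_fuel
   = 76 * 240 / 840
   = 18240 / 840
   = 21.71 L/h


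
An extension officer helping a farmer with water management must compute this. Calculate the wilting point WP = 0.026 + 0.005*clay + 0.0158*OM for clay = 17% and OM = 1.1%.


WP = 0.026 + 0.005*17 + 0.0158*1.1
   = 0.026 + 0.0850 + 0.0174
   = 0.1284


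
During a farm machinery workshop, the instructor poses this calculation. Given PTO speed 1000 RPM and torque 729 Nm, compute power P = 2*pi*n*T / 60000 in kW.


P = 2*pi*n*T / 60000
  = 2*pi * 1000 * 729 / 60000
  = 4580442.09 / 60000
  = 76.34 kW


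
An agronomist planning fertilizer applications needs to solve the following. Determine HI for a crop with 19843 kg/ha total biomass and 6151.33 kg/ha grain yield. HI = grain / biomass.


HI = grain_yield / biomass
   = 6151.33 / 19843
   = 0.31


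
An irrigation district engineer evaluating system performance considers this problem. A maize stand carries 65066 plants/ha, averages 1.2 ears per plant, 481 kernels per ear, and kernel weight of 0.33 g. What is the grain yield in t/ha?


Y = density * ears * kernels * kw
  = 65066 * 1.2 * 481 * 0.33 g/ha
  = 12393511.42 g/ha
  = 12393.51 kg/ha = 12.39 t/ha


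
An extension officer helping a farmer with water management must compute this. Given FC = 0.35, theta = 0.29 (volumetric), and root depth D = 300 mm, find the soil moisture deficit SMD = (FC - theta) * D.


SMD = (FC - theta) * D
    = (0.35 - 0.29) * 300
    = 0.060 * 300
    = 18 mm


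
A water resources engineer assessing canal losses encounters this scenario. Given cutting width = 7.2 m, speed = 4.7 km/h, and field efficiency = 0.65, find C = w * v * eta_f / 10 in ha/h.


C = w * v * eta_f / 10
  = 7.2 * 4.7 * 0.65 / 10
  = 22.00 / 10
  = 2.20 ha/h


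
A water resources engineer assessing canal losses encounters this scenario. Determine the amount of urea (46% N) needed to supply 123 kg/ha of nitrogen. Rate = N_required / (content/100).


Rate = N_required / (N_content / 100)
     = 123 / (46 / 100)
     = 123 / 0.46
     = 267.39 kg/ha


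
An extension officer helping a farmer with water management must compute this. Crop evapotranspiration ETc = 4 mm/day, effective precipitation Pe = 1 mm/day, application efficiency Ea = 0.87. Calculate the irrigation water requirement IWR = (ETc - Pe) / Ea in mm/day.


IWR = (ETc - Pe) / Ea
    = (4 - 1) / 0.87
    = 3 / 0.87
    = 3.45 mm/day


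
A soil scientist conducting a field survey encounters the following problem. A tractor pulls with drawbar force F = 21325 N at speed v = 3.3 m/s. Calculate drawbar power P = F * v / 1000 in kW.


P = F * v / 1000
  = 21325 * 3.3 / 1000
  = 70372.50 / 1000
  = 70.37 kW


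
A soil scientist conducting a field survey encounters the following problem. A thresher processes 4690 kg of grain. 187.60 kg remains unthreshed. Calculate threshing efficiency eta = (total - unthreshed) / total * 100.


eta = (total - unthreshed) / total * 100
    = (4690 - 187.60) / 4690 * 100
    = 4502.40 / 4690 * 100
    = 96%


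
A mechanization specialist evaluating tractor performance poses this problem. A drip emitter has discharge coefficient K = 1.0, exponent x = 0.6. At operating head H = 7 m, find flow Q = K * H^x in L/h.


Q = K * H^x
  = 1.0 * 7^0.6
  = 1.0 * 3.2141
  = 3.21 L/h


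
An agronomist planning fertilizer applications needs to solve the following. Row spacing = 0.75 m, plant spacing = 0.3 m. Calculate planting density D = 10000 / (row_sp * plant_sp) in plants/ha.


D = 10000 / (row_sp * plant_sp)
  = 10000 / (0.75 * 0.3)
  = 10000 / 0.2250
  = 44444.44 plants/ha


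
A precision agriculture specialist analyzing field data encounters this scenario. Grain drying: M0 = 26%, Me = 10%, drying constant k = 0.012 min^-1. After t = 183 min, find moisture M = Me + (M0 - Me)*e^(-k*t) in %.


M = Me + (M0 - Me) * e^(-k*t)
  = 10 + (26 - 10) * e^(-0.012*183)
  = 10 + 16 * e^(-2.196)
  = 10 + 16 * 0.11125
  = 10 + 1.7800
  = 11.78%


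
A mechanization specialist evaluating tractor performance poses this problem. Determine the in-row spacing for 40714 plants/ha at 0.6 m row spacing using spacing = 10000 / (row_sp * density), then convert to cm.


spacing = 10000 / (row_sp * density)
        = 10000 / (0.6 * 40714)
        = 10000 / 24428.40
        = 0.40936 m = 40.94 cm


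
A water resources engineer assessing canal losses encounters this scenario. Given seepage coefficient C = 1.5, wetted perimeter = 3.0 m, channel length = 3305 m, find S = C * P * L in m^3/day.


S = C * P * L
  = 1.5 * 3.0 * 3305
  = 14872.50 m^3/day


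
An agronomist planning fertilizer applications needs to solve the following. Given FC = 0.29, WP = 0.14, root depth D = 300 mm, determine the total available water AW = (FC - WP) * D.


AW = (FC - WP) * D
   = (0.29 - 0.14) * 300
   = 0.15 * 300
   = 45 mm


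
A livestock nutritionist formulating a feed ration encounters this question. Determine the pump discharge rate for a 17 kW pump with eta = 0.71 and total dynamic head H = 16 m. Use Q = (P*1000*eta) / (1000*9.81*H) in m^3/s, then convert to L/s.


Q = (P * 1000 * eta) / (rho * g * H)
  = (17 * 1000 * 0.71) / (1000 * 9.81 * 16)
  = 12070 / 156960
  = 0.07690 m^3/s = 76.90 L/s


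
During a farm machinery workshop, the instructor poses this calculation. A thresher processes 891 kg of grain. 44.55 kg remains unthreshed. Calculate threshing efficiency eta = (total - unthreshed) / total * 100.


eta = (total - unthreshed) / total * 100
    = (891 - 44.55) / 891 * 100
    = 846.45 / 891 * 100
    = 95%


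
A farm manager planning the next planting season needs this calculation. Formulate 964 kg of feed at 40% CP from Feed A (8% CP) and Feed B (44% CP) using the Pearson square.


parts_A = CP_b - target = 44 - 40 = 4
parts_B = target - CP_a = 40 - 8 = 32
total_parts = 4 + 32 = 36
Feed A = 964 * 4 / 36 = 107.11 kg
Feed B = 964 * 32 / 36 = 856.89 kg

107.11 kg


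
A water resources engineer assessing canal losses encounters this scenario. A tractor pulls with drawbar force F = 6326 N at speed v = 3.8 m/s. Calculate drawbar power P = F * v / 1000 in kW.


P = F * v / 1000
  = 6326 * 3.8 / 1000
  = 24038.80 / 1000
  = 24.04 kW


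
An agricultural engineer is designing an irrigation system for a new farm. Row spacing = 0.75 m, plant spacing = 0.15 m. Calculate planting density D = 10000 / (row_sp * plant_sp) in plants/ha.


D = 10000 / (row_sp * plant_sp)
  = 10000 / (0.75 * 0.15)
  = 10000 / 0.1125
  = 88888.89 plants/ha


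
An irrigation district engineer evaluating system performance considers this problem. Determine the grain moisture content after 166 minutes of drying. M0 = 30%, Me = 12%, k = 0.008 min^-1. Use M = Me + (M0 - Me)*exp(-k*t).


M = Me + (M0 - Me) * e^(-k*t)
  = 12 + (30 - 12) * e^(-0.008*166)
  = 12 + 18 * e^(-1.328)
  = 12 + 18 * 0.26501
  = 12 + 4.7701
  = 16.77%


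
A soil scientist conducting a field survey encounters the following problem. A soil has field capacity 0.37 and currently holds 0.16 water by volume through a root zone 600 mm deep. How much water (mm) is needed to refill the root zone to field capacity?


SMD = (FC - theta) * D
    = (0.37 - 0.16) * 600
    = 0.210 * 600
    = 126 mm


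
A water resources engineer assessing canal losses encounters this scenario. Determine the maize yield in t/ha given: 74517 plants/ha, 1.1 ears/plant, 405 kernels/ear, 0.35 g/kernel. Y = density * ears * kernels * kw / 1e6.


Y = density * ears * kernels * kw
  = 74517 * 1.1 * 405 * 0.35 g/ha
  = 11619063.23 g/ha
  = 11619.06 kg/ha = 11.62 t/ha


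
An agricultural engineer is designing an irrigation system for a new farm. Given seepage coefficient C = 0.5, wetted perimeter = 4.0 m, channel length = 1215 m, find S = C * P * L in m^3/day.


S = C * P * L
  = 0.5 * 4.0 * 1215
  = 2430 m^3/day


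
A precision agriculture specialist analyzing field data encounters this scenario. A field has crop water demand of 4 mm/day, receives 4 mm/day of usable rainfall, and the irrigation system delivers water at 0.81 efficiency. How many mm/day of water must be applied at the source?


IWR = (ETc - Pe) / Ea
    = (4 - 4) / 0.81
    = 0 / 0.81
    = 0 mm/day


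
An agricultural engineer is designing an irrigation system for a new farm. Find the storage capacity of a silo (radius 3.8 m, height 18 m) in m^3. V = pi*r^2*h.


V = pi * r^2 * h
  = pi * 3.8^2 * 18
  = pi * 14.44 * 18
  = 816.56 m^3


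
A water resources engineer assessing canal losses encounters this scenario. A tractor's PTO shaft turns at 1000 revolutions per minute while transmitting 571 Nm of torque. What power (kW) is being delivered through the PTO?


P = 2*pi*n*T / 60000
  = 2*pi * 1000 * 571 / 60000
  = 3587698.81 / 60000
  = 59.79 kW


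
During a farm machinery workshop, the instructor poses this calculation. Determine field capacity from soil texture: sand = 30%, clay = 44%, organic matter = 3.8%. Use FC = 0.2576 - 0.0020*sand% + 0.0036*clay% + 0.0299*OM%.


FC = 0.2576 - 0.0020*30 + 0.0036*44 + 0.0299*3.8
   = 0.2576 - 0.0600 + 0.1584 + 0.1136
   = 0.4696


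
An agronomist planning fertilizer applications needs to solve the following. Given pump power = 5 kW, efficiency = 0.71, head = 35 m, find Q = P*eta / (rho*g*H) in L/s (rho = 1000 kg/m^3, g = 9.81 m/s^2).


Q = (P * 1000 * eta) / (rho * g * H)
  = (5 * 1000 * 0.71) / (1000 * 9.81 * 35)
  = 3550 / 343350
  = 0.01034 m^3/s = 10.34 L/s


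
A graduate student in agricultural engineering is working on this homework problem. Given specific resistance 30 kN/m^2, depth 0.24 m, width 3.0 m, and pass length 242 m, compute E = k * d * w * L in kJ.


E = k * d * w * L
  = 30 * 0.24 * 3.0 * 242
  = 5227.20 kJ


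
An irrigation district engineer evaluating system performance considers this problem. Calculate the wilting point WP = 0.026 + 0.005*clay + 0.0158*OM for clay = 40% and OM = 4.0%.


WP = 0.026 + 0.005*40 + 0.0158*4.0
   = 0.026 + 0.2000 + 0.0632
   = 0.2892


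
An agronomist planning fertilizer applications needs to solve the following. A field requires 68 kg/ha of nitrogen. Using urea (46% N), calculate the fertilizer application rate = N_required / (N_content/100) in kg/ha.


Rate = N_required / (N_content / 100)
     = 68 / (46 / 100)
     = 68 / 0.46
     = 147.83 kg/ha


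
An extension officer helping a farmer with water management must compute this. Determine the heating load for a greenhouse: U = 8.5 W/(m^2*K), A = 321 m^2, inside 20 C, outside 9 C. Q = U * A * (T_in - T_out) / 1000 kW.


dT = 20 - (9) = 11 K
Q = U * A * dT
  = 8.5 * 321 * 11
  = 30013.50 W = 30.01 kW


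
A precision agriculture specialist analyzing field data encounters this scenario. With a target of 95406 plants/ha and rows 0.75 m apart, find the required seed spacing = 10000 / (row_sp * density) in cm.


spacing = 10000 / (row_sp * density)
        = 10000 / (0.75 * 95406)
        = 10000 / 71554.50
        = 0.13975 m = 13.98 cm


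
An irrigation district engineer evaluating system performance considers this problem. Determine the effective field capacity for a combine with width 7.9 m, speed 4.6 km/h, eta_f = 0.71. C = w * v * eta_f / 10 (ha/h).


C = w * v * eta_f / 10
  = 7.9 * 4.6 * 0.71 / 10
  = 25.80 / 10
  = 2.58 ha/h


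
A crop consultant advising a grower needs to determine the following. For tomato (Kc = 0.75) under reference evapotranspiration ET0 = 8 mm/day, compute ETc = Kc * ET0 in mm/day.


ETc = Kc * ET0
    = 0.75 * 8
    = 6 mm/day


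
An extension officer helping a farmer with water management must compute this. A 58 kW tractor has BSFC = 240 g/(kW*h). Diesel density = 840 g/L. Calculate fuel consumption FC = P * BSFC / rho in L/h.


FC = P * BSFC / rho_fuel
   = 58 * 240 / 840
   = 13920 / 840
   = 16.57 L/h


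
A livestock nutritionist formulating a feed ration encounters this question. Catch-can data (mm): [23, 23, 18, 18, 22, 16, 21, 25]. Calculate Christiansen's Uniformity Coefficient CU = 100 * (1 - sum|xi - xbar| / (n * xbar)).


xbar = 166 / 8 = 20.750
sum|xi - xbar| = 20.500
CU = 100 * (1 - 20.500 / (8 * 20.750))
   = 100 * (1 - 0.1235)
   = 87.65%


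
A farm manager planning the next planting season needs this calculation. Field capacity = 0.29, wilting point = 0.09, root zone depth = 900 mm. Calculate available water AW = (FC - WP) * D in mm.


AW = (FC - WP) * D
   = (0.29 - 0.09) * 900
   = 0.20 * 900
   = 180 mm


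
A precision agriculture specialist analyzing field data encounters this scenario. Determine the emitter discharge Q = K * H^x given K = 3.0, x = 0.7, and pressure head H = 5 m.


Q = K * H^x
  = 3.0 * 5^0.7
  = 3.0 * 3.0852
  = 9.26 L/h


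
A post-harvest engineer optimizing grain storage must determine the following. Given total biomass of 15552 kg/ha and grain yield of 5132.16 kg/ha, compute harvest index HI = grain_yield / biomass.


HI = grain_yield / biomass
   = 5132.16 / 15552
   = 0.33


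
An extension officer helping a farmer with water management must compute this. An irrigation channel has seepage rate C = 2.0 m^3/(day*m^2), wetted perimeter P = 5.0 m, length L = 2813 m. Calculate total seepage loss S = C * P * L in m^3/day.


S = C * P * L
  = 2.0 * 5.0 * 2813
  = 28130 m^3/day


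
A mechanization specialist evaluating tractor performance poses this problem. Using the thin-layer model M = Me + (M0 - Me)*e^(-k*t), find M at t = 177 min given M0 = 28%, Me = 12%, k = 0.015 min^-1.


M = Me + (M0 - Me) * e^(-k*t)
  = 12 + (28 - 12) * e^(-0.015*177)
  = 12 + 16 * e^(-2.655)
  = 12 + 16 * 0.07030
  = 12 + 1.1248
  = 13.12%


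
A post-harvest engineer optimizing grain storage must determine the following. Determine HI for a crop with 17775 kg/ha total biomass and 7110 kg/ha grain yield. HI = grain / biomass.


HI = grain_yield / biomass
   = 7110 / 17775
   = 0.40


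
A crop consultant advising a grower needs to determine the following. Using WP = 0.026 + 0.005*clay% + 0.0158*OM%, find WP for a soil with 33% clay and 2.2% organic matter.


WP = 0.026 + 0.005*33 + 0.0158*2.2
   = 0.026 + 0.1650 + 0.0348
   = 0.2258


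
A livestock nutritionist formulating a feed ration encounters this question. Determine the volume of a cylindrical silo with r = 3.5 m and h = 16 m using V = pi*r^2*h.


V = pi * r^2 * h
  = pi * 3.5^2 * 16
  = pi * 12.25 * 16
  = 615.75 m^3


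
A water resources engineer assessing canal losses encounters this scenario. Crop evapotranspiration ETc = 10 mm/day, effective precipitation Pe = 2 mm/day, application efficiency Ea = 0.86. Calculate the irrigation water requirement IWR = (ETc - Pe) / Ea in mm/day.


IWR = (ETc - Pe) / Ea
    = (10 - 2) / 0.86
    = 8 / 0.86
    = 9.30 mm/day


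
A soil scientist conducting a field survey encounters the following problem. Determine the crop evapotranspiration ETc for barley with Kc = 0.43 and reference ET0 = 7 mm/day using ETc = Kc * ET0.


ETc = Kc * ET0
    = 0.43 * 7
    = 3.01 mm/day


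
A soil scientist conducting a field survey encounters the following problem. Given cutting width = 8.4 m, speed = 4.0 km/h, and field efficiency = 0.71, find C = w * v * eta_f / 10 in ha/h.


C = w * v * eta_f / 10
  = 8.4 * 4.0 * 0.71 / 10
  = 23.86 / 10
  = 2.39 ha/h


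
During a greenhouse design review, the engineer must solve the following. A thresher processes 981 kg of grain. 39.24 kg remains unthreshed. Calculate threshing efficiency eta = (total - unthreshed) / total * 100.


eta = (total - unthreshed) / total * 100
    = (981 - 39.24) / 981 * 100
    = 941.76 / 981 * 100
    = 96%


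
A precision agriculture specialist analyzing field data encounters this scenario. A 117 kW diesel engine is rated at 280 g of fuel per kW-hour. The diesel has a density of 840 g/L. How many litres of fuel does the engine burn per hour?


FC = P * BSFC / rho_fuel
   = 117 * 280 / 840
   = 32760 / 840
   = 39 L/h


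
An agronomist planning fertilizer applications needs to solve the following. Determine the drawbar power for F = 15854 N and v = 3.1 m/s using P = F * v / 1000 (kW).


P = F * v / 1000
  = 15854 * 3.1 / 1000
  = 49147.40 / 1000
  = 49.15 kW


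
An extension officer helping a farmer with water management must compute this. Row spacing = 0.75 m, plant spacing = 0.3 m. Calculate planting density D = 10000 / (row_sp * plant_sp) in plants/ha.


D = 10000 / (row_sp * plant_sp)
  = 10000 / (0.75 * 0.3)
  = 10000 / 0.2250
  = 44444.44 plants/ha


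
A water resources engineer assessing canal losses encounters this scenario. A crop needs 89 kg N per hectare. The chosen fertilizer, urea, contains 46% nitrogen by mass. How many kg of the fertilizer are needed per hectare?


Rate = N_required / (N_content / 100)
     = 89 / (46 / 100)
     = 89 / 0.46
     = 193.48 kg/ha


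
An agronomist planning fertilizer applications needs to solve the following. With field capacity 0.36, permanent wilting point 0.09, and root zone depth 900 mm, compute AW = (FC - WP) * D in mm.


AW = (FC - WP) * D
   = (0.36 - 0.09) * 900
   = 0.27 * 900
   = 243 mm


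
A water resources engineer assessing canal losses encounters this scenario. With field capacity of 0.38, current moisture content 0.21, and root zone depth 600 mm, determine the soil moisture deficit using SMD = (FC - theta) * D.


SMD = (FC - theta) * D
    = (0.38 - 0.21) * 600
    = 0.170 * 600
    = 102 mm


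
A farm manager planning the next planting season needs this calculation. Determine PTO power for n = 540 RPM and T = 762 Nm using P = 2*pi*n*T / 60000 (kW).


P = 2*pi*n*T / 60000
  = 2*pi * 540 * 762 / 60000
  = 2585405.09 / 60000
  = 43.09 kW


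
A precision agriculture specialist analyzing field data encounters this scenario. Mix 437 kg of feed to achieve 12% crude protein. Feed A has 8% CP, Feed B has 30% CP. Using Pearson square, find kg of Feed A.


parts_A = CP_b - target = 30 - 12 = 18
parts_B = target - CP_a = 12 - 8 = 4
total_parts = 18 + 4 = 22
Feed A = 437 * 18 / 22 = 357.55 kg
Feed B = 437 * 4 / 22 = 79.45 kg

357.55 kg


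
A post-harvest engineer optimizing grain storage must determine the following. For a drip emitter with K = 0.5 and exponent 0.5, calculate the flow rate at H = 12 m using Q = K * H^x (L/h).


Q = K * H^x
  = 0.5 * 12^0.5
  = 0.5 * 3.4641
  = 1.73 L/h


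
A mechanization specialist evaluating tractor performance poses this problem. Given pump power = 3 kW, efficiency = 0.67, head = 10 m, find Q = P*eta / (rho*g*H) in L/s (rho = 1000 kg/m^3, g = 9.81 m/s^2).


Q = (P * 1000 * eta) / (rho * g * H)
  = (3 * 1000 * 0.67) / (1000 * 9.81 * 10)
  = 2010 / 98100
  = 0.02049 m^3/s = 20.49 L/s


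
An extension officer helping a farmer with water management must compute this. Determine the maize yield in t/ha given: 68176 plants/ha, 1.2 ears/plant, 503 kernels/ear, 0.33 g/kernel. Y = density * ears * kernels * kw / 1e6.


Y = density * ears * kernels * kw
  = 68176 * 1.2 * 503 * 0.33 g/ha
  = 13579841.09 g/ha
  = 13579.84 kg/ha = 13.58 t/ha


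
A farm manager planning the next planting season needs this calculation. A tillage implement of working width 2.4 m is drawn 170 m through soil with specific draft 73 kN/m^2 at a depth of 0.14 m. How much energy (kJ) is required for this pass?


E = k * d * w * L
  = 73 * 0.14 * 2.4 * 170
  = 4169.76 kJ


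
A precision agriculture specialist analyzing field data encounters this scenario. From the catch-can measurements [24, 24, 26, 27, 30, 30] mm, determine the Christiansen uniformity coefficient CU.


xbar = 161 / 6 = 26.833
sum|xi - xbar| = 13
CU = 100 * (1 - 13 / (6 * 26.833))
   = 100 * (1 - 0.0807)
   = 91.93%


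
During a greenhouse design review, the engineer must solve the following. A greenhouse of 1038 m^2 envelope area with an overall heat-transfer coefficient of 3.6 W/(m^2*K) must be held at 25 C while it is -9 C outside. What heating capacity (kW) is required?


dT = 25 - (-9) = 34 K
Q = U * A * dT
  = 3.6 * 1038 * 34
  = 127051.20 W = 127.05 kW


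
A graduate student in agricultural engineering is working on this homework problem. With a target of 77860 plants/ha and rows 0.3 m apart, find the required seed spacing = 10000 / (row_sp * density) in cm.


spacing = 10000 / (row_sp * density)
        = 10000 / (0.3 * 77860)
        = 10000 / 23358
        = 0.42812 m = 42.81 cm


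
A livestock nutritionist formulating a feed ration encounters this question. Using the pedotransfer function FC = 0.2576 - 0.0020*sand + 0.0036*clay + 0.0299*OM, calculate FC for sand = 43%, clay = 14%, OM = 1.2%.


FC = 0.2576 - 0.0020*43 + 0.0036*14 + 0.0299*1.2
   = 0.2576 - 0.0860 + 0.0504 + 0.0359
   = 0.2579


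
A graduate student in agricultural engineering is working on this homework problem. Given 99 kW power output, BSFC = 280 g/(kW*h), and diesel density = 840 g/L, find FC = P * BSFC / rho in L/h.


FC = P * BSFC / rho_fuel
   = 99 * 280 / 840
   = 27720 / 840
   = 33 L/h


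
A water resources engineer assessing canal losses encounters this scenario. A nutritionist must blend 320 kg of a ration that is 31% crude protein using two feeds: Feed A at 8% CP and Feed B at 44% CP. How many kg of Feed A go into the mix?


parts_A = CP_b - target = 44 - 31 = 13
parts_B = target - CP_a = 31 - 8 = 23
total_parts = 13 + 23 = 36
Feed A = 320 * 13 / 36 = 115.56 kg
Feed B = 320 * 23 / 36 = 204.44 kg

115.56 kg


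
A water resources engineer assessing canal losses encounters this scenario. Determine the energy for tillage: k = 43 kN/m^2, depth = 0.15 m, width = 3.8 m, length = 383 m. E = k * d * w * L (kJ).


E = k * d * w * L
  = 43 * 0.15 * 3.8 * 383
  = 9387.33 kJ


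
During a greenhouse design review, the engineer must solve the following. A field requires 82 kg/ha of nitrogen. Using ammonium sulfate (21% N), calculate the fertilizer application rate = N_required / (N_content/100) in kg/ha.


Rate = N_required / (N_content / 100)
     = 82 / (21 / 100)
     = 82 / 0.21
     = 390.48 kg/ha


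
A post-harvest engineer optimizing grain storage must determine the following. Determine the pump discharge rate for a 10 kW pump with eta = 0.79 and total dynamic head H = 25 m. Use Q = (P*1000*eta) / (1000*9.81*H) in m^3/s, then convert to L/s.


Q = (P * 1000 * eta) / (rho * g * H)
  = (10 * 1000 * 0.79) / (1000 * 9.81 * 25)
  = 7900 / 245250
  = 0.03221 m^3/s = 32.21 L/s


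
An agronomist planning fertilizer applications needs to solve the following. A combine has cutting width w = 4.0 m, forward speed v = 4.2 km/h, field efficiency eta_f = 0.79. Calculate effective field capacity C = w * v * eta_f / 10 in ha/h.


C = w * v * eta_f / 10
  = 4.0 * 4.2 * 0.79 / 10
  = 13.27 / 10
  = 1.33 ha/h


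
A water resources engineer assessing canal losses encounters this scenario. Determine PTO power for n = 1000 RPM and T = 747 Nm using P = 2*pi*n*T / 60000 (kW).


P = 2*pi*n*T / 60000
  = 2*pi * 1000 * 747 / 60000
  = 4693539.42 / 60000
  = 78.23 kW


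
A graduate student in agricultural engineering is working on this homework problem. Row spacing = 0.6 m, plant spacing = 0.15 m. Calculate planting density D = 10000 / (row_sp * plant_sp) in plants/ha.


D = 10000 / (row_sp * plant_sp)
  = 10000 / (0.6 * 0.15)
  = 10000 / 0.0900
  = 111111.11 plants/ha


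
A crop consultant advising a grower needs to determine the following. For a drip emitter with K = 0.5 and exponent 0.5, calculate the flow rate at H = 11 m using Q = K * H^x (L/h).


Q = K * H^x
  = 0.5 * 11^0.5
  = 0.5 * 3.3166
  = 1.66 L/h


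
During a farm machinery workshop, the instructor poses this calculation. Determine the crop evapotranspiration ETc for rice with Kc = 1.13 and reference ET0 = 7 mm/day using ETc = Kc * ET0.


ETc = Kc * ET0
    = 1.13 * 7
    = 7.91 mm/day


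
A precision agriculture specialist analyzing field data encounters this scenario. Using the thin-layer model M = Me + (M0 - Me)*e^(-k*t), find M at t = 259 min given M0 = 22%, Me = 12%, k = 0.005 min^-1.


M = Me + (M0 - Me) * e^(-k*t)
  = 12 + (22 - 12) * e^(-0.005*259)
  = 12 + 10 * e^(-1.295)
  = 12 + 10 * 0.27390
  = 12 + 2.7390
  = 14.74%


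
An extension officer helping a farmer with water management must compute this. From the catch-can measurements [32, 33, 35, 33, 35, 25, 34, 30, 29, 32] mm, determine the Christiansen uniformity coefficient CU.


xbar = 318 / 10 = 31.800
sum|xi - xbar| = 22.800
CU = 100 * (1 - 22.800 / (10 * 31.800))
   = 100 * (1 - 0.0717)
   = 92.83%


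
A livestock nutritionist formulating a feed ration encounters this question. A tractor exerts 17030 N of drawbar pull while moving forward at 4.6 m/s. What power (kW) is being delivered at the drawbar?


P = F * v / 1000
  = 17030 * 4.6 / 1000
  = 78338 / 1000
  = 78.34 kW


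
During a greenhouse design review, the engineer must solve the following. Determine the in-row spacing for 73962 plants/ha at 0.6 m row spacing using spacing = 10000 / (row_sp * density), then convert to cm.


spacing = 10000 / (row_sp * density)
        = 10000 / (0.6 * 73962)
        = 10000 / 44377.20
        = 0.22534 m = 22.53 cm


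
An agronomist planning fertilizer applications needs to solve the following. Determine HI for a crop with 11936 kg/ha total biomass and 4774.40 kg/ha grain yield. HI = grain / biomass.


HI = grain_yield / biomass
   = 4774.40 / 11936
   = 0.40


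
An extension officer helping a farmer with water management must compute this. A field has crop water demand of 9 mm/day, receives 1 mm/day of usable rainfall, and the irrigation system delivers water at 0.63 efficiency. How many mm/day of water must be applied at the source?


IWR = (ETc - Pe) / Ea
    = (9 - 1) / 0.63
    = 8 / 0.63
    = 12.70 mm/day


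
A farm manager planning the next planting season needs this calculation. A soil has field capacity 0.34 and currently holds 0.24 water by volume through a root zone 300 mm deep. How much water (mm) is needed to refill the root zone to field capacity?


SMD = (FC - theta) * D
    = (0.34 - 0.24) * 300
    = 0.100 * 300
    = 30 mm


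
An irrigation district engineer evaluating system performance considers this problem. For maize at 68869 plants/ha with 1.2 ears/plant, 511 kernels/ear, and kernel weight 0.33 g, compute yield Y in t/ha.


Y = density * ears * kernels * kw
  = 68869 * 1.2 * 511 * 0.33 g/ha
  = 13936055.36 g/ha
  = 13936.06 kg/ha = 13.94 t/ha


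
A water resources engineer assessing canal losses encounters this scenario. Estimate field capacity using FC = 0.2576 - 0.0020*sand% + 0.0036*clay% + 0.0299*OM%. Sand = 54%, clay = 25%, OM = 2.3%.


FC = 0.2576 - 0.0020*54 + 0.0036*25 + 0.0299*2.3
   = 0.2576 - 0.1080 + 0.0900 + 0.0688
   = 0.3084


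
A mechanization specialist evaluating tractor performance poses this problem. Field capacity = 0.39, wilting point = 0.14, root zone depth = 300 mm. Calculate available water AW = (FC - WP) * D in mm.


AW = (FC - WP) * D
   = (0.39 - 0.14) * 300
   = 0.25 * 300
   = 75 mm


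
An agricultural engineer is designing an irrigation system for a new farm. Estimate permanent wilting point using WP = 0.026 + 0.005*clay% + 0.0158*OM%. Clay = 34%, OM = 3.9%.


WP = 0.026 + 0.005*34 + 0.0158*3.9
   = 0.026 + 0.1700 + 0.0616
   = 0.2576


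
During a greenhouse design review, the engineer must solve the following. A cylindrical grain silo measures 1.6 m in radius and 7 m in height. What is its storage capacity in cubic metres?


V = pi * r^2 * h
  = pi * 1.6^2 * 7
  = pi * 2.56 * 7
  = 56.30 m^3


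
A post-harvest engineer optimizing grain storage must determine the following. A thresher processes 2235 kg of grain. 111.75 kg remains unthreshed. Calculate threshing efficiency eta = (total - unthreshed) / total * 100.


eta = (total - unthreshed) / total * 100
    = (2235 - 111.75) / 2235 * 100
    = 2123.25 / 2235 * 100
    = 95%


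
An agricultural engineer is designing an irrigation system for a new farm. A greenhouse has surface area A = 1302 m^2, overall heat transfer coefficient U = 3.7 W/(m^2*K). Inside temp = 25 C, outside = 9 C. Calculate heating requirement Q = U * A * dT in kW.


dT = 25 - (9) = 16 K
Q = U * A * dT
  = 3.7 * 1302 * 16
  = 77078.40 W = 77.08 kW


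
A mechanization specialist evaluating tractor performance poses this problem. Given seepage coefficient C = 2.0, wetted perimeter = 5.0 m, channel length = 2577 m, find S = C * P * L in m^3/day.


S = C * P * L
  = 2.0 * 5.0 * 2577
  = 25770 m^3/day


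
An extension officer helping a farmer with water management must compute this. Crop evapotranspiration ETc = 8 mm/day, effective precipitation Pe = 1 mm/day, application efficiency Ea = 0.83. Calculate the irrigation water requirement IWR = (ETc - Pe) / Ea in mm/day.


IWR = (ETc - Pe) / Ea
    = (8 - 1) / 0.83
    = 7 / 0.83
    = 8.43 mm/day


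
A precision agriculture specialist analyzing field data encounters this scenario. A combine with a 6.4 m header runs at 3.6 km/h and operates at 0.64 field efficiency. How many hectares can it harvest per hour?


C = w * v * eta_f / 10
  = 6.4 * 3.6 * 0.64 / 10
  = 14.75 / 10
  = 1.47 ha/h


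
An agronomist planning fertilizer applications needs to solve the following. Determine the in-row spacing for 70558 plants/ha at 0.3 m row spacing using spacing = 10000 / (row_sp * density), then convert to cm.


spacing = 10000 / (row_sp * density)
        = 10000 / (0.3 * 70558)
        = 10000 / 21167.40
        = 0.47242 m = 47.24 cm


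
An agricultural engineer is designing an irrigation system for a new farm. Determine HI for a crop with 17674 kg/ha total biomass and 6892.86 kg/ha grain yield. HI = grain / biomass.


HI = grain_yield / biomass
   = 6892.86 / 17674
   = 0.39


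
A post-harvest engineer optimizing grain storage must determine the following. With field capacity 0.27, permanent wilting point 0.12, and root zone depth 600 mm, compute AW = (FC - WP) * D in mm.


AW = (FC - WP) * D
   = (0.27 - 0.12) * 600
   = 0.15 * 600
   = 90 mm


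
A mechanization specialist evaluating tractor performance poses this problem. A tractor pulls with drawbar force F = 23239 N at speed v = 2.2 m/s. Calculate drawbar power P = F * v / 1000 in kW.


P = F * v / 1000
  = 23239 * 2.2 / 1000
  = 51125.80 / 1000
  = 51.13 kW


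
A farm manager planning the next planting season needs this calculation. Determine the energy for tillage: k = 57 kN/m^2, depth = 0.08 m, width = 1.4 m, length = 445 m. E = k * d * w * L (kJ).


E = k * d * w * L
  = 57 * 0.08 * 1.4 * 445
  = 2840.88 kJ


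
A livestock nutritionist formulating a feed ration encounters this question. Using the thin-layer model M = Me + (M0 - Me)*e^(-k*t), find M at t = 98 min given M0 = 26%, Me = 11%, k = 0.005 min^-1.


M = Me + (M0 - Me) * e^(-k*t)
  = 11 + (26 - 11) * e^(-0.005*98)
  = 11 + 15 * e^(-0.490)
  = 11 + 15 * 0.61263
  = 11 + 9.1894
  = 20.19%


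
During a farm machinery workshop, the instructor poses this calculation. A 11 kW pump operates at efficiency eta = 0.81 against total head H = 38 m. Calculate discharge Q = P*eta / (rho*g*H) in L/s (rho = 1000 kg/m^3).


Q = (P * 1000 * eta) / (rho * g * H)
  = (11 * 1000 * 0.81) / (1000 * 9.81 * 38)
  = 8910 / 372780
  = 0.02390 m^3/s = 23.90 L/s


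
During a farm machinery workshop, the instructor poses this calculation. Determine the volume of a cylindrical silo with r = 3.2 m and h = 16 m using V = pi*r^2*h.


V = pi * r^2 * h
  = pi * 3.2^2 * 16
  = pi * 10.24 * 16
  = 514.72 m^3


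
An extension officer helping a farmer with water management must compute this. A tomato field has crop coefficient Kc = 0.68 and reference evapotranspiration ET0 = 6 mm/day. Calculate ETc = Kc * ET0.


ETc = Kc * ET0
    = 0.68 * 6
    = 4.08 mm/day


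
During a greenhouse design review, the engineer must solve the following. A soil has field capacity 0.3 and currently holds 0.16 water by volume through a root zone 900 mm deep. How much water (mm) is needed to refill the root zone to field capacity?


SMD = (FC - theta) * D
    = (0.3 - 0.16) * 900
    = 0.140 * 900
    = 126 mm


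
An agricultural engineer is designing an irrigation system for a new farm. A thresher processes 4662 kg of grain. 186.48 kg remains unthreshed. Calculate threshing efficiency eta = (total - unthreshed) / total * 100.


eta = (total - unthreshed) / total * 100
    = (4662 - 186.48) / 4662 * 100
    = 4475.52 / 4662 * 100
    = 96%


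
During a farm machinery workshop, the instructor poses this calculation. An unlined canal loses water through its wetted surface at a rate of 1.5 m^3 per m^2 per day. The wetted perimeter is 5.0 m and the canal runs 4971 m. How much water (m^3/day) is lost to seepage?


S = C * P * L
  = 1.5 * 5.0 * 4971
  = 37282.50 m^3/day


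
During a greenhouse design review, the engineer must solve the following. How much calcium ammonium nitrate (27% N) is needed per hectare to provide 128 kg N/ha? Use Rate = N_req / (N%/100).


Rate = N_required / (N_content / 100)
     = 128 / (27 / 100)
     = 128 / 0.27
     = 474.07 kg/ha


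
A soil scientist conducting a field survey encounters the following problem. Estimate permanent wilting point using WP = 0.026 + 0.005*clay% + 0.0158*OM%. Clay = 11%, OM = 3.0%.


WP = 0.026 + 0.005*11 + 0.0158*3.0
   = 0.026 + 0.0550 + 0.0474
   = 0.1284


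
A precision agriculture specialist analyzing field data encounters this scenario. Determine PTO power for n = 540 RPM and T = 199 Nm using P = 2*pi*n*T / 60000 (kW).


P = 2*pi*n*T / 60000
  = 2*pi * 540 * 199 / 60000
  = 675191.09 / 60000
  = 11.25 kW


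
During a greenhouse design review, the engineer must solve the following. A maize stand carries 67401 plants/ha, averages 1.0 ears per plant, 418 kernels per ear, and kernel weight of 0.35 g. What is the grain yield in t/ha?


Y = density * ears * kernels * kw
  = 67401 * 1.0 * 418 * 0.35 g/ha
  = 9860766.30 g/ha
  = 9860.77 kg/ha = 9.86 t/ha


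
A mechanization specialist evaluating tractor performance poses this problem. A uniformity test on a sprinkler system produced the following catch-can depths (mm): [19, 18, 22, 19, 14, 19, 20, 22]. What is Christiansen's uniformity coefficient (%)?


xbar = 153 / 8 = 19.125
sum|xi - xbar| = 13.250
CU = 100 * (1 - 13.250 / (8 * 19.125))
   = 100 * (1 - 0.0866)
   = 91.34%


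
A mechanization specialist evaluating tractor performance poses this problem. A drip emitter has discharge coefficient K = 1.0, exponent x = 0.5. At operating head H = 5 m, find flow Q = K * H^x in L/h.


Q = K * H^x
  = 1.0 * 5^0.5
  = 1.0 * 2.2361
  = 2.24 L/h


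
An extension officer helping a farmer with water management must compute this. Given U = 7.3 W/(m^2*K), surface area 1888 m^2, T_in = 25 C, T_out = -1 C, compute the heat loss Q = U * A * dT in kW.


dT = 25 - (-1) = 26 K
Q = U * A * dT
  = 7.3 * 1888 * 26
  = 358342.40 W = 358.34 kW


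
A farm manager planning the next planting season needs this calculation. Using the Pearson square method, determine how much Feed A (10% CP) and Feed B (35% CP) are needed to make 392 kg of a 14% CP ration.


parts_A = CP_b - target = 35 - 14 = 21
parts_B = target - CP_a = 14 - 10 = 4
total_parts = 21 + 4 = 25
Feed A = 392 * 21 / 25 = 329.28 kg
Feed B = 392 * 4 / 25 = 62.72 kg

329.28 kg


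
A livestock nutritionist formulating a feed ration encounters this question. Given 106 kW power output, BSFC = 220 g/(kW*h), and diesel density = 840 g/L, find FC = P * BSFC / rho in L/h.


FC = P * BSFC / rho_fuel
   = 106 * 220 / 840
   = 23320 / 840
   = 27.76 L/h


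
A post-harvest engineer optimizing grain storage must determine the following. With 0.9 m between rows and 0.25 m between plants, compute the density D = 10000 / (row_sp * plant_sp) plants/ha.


D = 10000 / (row_sp * plant_sp)
  = 10000 / (0.9 * 0.25)
  = 10000 / 0.2250
  = 44444.44 plants/ha


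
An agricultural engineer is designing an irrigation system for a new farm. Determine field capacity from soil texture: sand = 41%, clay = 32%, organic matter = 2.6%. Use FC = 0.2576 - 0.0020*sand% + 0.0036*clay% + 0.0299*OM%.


FC = 0.2576 - 0.0020*41 + 0.0036*32 + 0.0299*2.6
   = 0.2576 - 0.0820 + 0.1152 + 0.0777
   = 0.3685


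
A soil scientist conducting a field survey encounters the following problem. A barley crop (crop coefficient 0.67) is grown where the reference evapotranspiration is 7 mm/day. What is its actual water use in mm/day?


ETc = Kc * ET0
    = 0.67 * 7
    = 4.69 mm/day


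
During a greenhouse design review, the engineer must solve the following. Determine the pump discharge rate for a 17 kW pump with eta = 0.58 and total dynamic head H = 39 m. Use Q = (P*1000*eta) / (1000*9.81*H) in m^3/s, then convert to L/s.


Q = (P * 1000 * eta) / (rho * g * H)
  = (17 * 1000 * 0.58) / (1000 * 9.81 * 39)
  = 9860 / 382590
  = 0.02577 m^3/s = 25.77 L/s


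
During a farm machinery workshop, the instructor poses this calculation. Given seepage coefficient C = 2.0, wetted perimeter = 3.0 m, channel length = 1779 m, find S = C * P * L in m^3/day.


S = C * P * L
  = 2.0 * 3.0 * 1779
  = 10674 m^3/day


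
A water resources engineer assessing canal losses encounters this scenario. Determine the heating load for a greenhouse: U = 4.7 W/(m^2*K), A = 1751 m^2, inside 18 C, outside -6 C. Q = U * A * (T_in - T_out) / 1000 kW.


dT = 18 - (-6) = 24 K
Q = U * A * dT
  = 4.7 * 1751 * 24
  = 197512.80 W = 197.51 kW


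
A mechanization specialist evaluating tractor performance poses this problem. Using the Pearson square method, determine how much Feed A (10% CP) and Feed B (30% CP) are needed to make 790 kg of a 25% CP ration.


parts_A = CP_b - target = 30 - 25 = 5
parts_B = target - CP_a = 25 - 10 = 15
total_parts = 5 + 15 = 20
Feed A = 790 * 5 / 20 = 197.50 kg
Feed B = 790 * 15 / 20 = 592.50 kg

197.50 kg


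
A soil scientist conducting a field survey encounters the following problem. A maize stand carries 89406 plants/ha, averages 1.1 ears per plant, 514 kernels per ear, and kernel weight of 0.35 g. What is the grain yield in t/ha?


Y = density * ears * kernels * kw
  = 89406 * 1.1 * 514 * 0.35 g/ha
  = 17692553.34 g/ha
  = 17692.55 kg/ha = 17.69 t/ha
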